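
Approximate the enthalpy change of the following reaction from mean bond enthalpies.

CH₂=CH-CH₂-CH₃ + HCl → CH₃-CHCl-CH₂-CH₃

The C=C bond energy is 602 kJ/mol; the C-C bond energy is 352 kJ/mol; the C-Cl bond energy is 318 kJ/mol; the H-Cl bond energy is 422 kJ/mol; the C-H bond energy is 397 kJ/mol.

Bonds broken (reactants):
  C-C: 2 × 352 = 704
  C-H: 8 × 397 = 3176
  C=C: 1 × 602 = 602
  H-Cl: 1 × 422 = 422
  Σ(broken) = 4904 kJ
Bonds formed (products):
  C-C: 3 × 352 = 1056
  C-Cl: 1 × 318 = 318
  C-H: 9 × 397 = 3573
  Σ(formed) = 4947 kJ
ΔH = Σ(broken) − Σ(formed) = 4904 − 4947 = −43 kJ

ΔH ≈ −43 kJ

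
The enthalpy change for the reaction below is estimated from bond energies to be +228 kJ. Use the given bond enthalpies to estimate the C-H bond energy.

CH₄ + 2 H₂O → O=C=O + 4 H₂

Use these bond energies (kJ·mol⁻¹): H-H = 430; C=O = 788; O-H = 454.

D(C-H) ≈ 427 kJ/mol

Let D be the C-H bond energy.
Σ(broken) = 4×D + 4×454 = 1816 + 4D
Σ(formed) = 2×788 + 4×430 = 3296
ΔH = Σ(broken) − Σ(formed) = (1816 + 4D) − (3296) = −1480 + 4D
Setting this equal to +228 kJ gives 4D = 1708, so D = 427 kJ/mol.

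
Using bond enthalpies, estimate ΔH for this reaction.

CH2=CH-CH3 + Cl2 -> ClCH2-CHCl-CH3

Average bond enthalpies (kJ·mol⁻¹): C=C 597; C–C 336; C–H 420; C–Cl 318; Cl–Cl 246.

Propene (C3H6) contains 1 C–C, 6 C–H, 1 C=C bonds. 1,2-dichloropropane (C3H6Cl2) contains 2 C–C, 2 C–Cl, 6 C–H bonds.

ΔH ≈ −129 kJ

Bonds broken (reactants):
  C–C: 1 × 336 = 336
  C–H: 6 × 420 = 2520
  C=C: 1 × 597 = 597
  Cl–Cl: 1 × 246 = 246
  Σ(broken) = 3699 kJ
Bonds formed (products):
  C–C: 2 × 336 = 672
  C–Cl: 2 × 318 = 636
  C–H: 6 × 420 = 2520
  Σ(formed) = 3828 kJ
ΔH = Σ(broken) − Σ(formed) = 3699 − 3828 = −129 kJ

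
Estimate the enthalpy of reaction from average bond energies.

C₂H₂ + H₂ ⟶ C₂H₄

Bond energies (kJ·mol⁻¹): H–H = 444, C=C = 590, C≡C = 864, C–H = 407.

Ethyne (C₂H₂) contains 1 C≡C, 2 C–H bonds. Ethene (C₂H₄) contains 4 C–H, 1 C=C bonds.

ΔH ≈ −96 kJ

Bonds broken (reactants):
  C≡C: 1 × 864 = 864
  C–H: 2 × 407 = 814
  H–H: 1 × 444 = 444
  Σ(broken) = 2122 kJ
Bonds formed (products):
  C–H: 4 × 407 = 1628
  C=C: 1 × 590 = 590
  Σ(formed) = 2218 kJ
ΔH = Σ(broken) − Σ(formed) = 2122 − 2218 = −96 kJ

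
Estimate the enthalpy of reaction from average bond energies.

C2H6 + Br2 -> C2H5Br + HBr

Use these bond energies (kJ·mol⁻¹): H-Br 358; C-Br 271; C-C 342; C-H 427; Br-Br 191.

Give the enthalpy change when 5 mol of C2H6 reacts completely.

Bonds broken (reactants):
  Br-Br: 1 × 191 = 191
  C-C: 1 × 342 = 342
  C-H: 6 × 427 = 2562
  Σ(broken) = 3095 kJ
Bonds formed (products):
  C-Br: 1 × 271 = 271
  C-C: 1 × 342 = 342
  C-H: 5 × 427 = 2135
  H-Br: 1 × 358 = 358
  Σ(formed) = 3106 kJ
ΔH = Σ(broken) − Σ(formed) = 3095 − 3106 = −11 kJ
For 5× the reaction as written: 5 × (−11) = −55 kJ

ΔH = −55 kJ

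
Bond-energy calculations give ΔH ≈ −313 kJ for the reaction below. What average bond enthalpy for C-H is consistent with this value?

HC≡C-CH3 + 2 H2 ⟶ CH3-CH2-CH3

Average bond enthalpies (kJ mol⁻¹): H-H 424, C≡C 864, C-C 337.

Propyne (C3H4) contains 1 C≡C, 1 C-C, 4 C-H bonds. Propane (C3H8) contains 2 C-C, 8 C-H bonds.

Let D be the C-H bond energy.
Σ(broken) = 1×864 + 1×337 + 4×D + 2×424 = 2049 + 4D
Σ(formed) = 2×337 + 8×D = 674 + 8D
ΔH = Σ(broken) − Σ(formed) = (2049 + 4D) − (674 + 8D) = +1375 − 4D
Setting this equal to −313 kJ gives 4D = 1688, so D = 422 kJ/mol.

D(C-H) ≈ 422 kJ/mol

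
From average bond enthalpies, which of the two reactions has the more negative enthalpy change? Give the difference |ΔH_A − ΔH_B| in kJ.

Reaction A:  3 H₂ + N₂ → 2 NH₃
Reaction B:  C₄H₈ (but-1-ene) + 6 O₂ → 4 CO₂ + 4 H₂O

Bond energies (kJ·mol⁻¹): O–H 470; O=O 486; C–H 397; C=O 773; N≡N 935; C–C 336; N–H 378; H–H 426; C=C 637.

Reaction A:
  Bonds broken (reactants):
    H–H: 3 × 426 = 1278
    N≡N: 1 × 935 = 935
    Σ(broken) = 2213 kJ
  Bonds formed (products):
    N–H: 6 × 378 = 2268
    Σ(formed) = 2268 kJ
  ΔH_A = 2213 − 2268 = −55 kJ
Reaction B:
  Bonds broken (reactants):
    C–C: 2 × 336 = 672
    C–H: 8 × 397 = 3176
    C=C: 1 × 637 = 637
    O=O: 6 × 486 = 2916
    Σ(broken) = 7401 kJ
  Bonds formed (products):
    C=O: 8 × 773 = 6184
    O–H: 8 × 470 = 3760
    Σ(formed) = 9944 kJ
  ΔH_B = 7401 − 9944 = −2543 kJ
ΔH_A − ΔH_B = +2488 kJ, so reaction B has the more negative ΔH; |ΔH_A − ΔH_B| = 2488 kJ.

Reaction B, by 2488 kJ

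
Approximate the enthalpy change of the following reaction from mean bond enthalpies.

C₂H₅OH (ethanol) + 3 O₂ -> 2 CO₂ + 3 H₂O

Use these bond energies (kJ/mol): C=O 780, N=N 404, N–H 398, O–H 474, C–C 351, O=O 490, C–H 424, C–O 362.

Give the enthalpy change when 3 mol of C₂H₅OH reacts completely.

ΔH = −3561 kJ

Bonds broken (reactants):
  C–C: 1 × 351 = 351
  C–H: 5 × 424 = 2120
  C–O: 1 × 362 = 362
  O–H: 1 × 474 = 474
  O=O: 3 × 490 = 1470
  Σ(broken) = 4777 kJ
Bonds formed (products):
  C=O: 4 × 780 = 3120
  O–H: 6 × 474 = 2844
  Σ(formed) = 5964 kJ
ΔH = Σ(broken) − Σ(formed) = 4777 − 5964 = −1187 kJ
For 3× the reaction as written: 3 × (−1187) = −3561 kJ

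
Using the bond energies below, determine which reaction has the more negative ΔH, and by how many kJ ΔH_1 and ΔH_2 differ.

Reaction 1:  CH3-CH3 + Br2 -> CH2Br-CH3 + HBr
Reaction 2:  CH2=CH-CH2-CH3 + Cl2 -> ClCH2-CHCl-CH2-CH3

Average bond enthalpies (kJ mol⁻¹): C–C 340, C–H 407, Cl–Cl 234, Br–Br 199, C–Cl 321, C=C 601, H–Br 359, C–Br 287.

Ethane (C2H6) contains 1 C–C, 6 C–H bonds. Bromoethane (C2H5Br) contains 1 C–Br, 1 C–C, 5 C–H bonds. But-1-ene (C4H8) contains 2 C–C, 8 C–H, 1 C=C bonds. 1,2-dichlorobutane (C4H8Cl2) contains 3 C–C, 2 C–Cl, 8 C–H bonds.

Reaction 1:
  Bonds broken (reactants):
    Br–Br: 1 × 199 = 199
    C–C: 1 × 340 = 340
    C–H: 6 × 407 = 2442
    Σ(broken) = 2981 kJ
  Bonds formed (products):
    C–Br: 1 × 287 = 287
    C–C: 1 × 340 = 340
    C–H: 5 × 407 = 2035
    H–Br: 1 × 359 = 359
    Σ(formed) = 3021 kJ
  ΔH_1 = 2981 − 3021 = −40 kJ
Reaction 2:
  Bonds broken (reactants):
    C–C: 2 × 340 = 680
    C–H: 8 × 407 = 3256
    C=C: 1 × 601 = 601
    Cl–Cl: 1 × 234 = 234
    Σ(broken) = 4771 kJ
  Bonds formed (products):
    C–C: 3 × 340 = 1020
    C–Cl: 2 × 321 = 642
    C–H: 8 × 407 = 3256
    Σ(formed) = 4918 kJ
  ΔH_2 = 4771 − 4918 = −147 kJ
ΔH_1 − ΔH_2 = +107 kJ, so reaction 2 has the more negative ΔH; |ΔH_1 − ΔH_2| = 107 kJ.

Reaction 2, by 107 kJ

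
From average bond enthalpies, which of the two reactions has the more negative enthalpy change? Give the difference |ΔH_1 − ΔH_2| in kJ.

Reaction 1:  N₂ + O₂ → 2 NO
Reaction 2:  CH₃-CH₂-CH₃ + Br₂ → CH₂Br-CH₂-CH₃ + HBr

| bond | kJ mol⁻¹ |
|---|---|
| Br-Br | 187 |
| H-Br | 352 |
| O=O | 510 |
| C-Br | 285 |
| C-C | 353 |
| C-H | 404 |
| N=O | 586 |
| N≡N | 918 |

Reaction 2, by 302 kJ

Reaction 1:
  Bonds broken (reactants):
    N≡N: 1 × 918 = 918
    O=O: 1 × 510 = 510
    Σ(broken) = 1428 kJ
  Bonds formed (products):
    N=O: 2 × 586 = 1172
    Σ(formed) = 1172 kJ
  ΔH_1 = 1428 − 1172 = +256 kJ
Reaction 2:
  Bonds broken (reactants):
    Br-Br: 1 × 187 = 187
    C-C: 2 × 353 = 706
    C-H: 8 × 404 = 3232
    Σ(broken) = 4125 kJ
  Bonds formed (products):
    C-Br: 1 × 285 = 285
    C-C: 2 × 353 = 706
    C-H: 7 × 404 = 2828
    H-Br: 1 × 352 = 352
    Σ(formed) = 4171 kJ
  ΔH_2 = 4125 − 4171 = −46 kJ
ΔH_1 − ΔH_2 = +302 kJ, so reaction 2 has the more negative ΔH; |ΔH_1 − ΔH_2| = 302 kJ.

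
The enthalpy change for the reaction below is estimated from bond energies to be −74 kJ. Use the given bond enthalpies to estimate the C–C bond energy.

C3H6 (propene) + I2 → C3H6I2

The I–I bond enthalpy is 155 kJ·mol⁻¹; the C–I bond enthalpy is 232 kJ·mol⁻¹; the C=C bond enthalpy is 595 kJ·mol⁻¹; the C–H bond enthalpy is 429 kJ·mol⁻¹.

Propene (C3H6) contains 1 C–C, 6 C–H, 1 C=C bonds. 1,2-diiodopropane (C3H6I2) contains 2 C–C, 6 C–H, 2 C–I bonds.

Let D be the C–C bond energy.
Σ(broken) = 1×D + 6×429 + 1×595 + 1×155 = 3324 + D
Σ(formed) = 2×D + 6×429 + 2×232 = 3038 + 2D
ΔH = Σ(broken) − Σ(formed) = (3324 + D) − (3038 + 2D) = +286 − D
Setting this equal to −74 kJ gives D = 360 kJ/mol.

D(C–C) ≈ 360 kJ/mol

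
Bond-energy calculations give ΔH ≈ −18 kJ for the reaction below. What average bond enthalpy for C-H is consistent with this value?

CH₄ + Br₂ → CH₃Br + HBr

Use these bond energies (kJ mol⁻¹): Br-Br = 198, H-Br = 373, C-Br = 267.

Let D be the C-H bond energy.
Σ(broken) = 1×198 + 4×D = 198 + 4D
Σ(formed) = 1×267 + 3×D + 1×373 = 640 + 3D
ΔH = Σ(broken) − Σ(formed) = (198 + 4D) − (640 + 3D) = −442 + D
Setting this equal to −18 kJ gives D = 424 kJ/mol.

D(C-H) ≈ 424 kJ/mol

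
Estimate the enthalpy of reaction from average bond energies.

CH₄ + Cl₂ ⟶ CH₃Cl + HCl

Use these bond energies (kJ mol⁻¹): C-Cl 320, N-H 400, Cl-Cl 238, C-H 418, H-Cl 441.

ΔH ≈ −105 kJ

Bonds broken (reactants):
  C-H: 4 × 418 = 1672
  Cl-Cl: 1 × 238 = 238
  Σ(broken) = 1910 kJ
Bonds formed (products):
  C-Cl: 1 × 320 = 320
  C-H: 3 × 418 = 1254
  H-Cl: 1 × 441 = 441
  Σ(formed) = 2015 kJ
ΔH = Σ(broken) − Σ(formed) = 1910 − 2015 = −105 kJ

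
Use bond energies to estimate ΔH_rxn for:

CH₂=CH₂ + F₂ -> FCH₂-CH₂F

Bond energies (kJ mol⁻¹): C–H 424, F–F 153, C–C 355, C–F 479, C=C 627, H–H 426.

ΔH ≈ −533 kJ

Bonds broken (reactants):
  C–H: 4 × 424 = 1696
  C=C: 1 × 627 = 627
  F–F: 1 × 153 = 153
  Σ(broken) = 2476 kJ
Bonds formed (products):
  C–C: 1 × 355 = 355
  C–F: 2 × 479 = 958
  C–H: 4 × 424 = 1696
  Σ(formed) = 3009 kJ
ΔH = Σ(broken) − Σ(formed) = 2476 − 3009 = −533 kJ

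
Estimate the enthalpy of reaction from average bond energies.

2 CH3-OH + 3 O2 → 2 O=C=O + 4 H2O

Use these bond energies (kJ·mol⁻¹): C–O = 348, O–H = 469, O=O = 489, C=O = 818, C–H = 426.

Bonds broken (reactants):
  C–H: 6 × 426 = 2556
  C–O: 2 × 348 = 696
  O–H: 2 × 469 = 938
  O=O: 3 × 489 = 1467
  Σ(broken) = 5657 kJ
Bonds formed (products):
  C=O: 4 × 818 = 3272
  O–H: 8 × 469 = 3752
  Σ(formed) = 7024 kJ
ΔH = Σ(broken) − Σ(formed) = 5657 − 7024 = −1367 kJ

ΔH ≈ −1367 kJ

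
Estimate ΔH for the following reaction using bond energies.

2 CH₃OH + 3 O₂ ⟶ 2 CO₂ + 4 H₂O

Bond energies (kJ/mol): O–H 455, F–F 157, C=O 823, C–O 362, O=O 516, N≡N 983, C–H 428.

Bonds broken (reactants):
  C–H: 6 × 428 = 2568
  C–O: 2 × 362 = 724
  O–H: 2 × 455 = 910
  O=O: 3 × 516 = 1548
  Σ(broken) = 5750 kJ
Bonds formed (products):
  C=O: 4 × 823 = 3292
  O–H: 8 × 455 = 3640
  Σ(formed) = 6932 kJ
ΔH = Σ(broken) − Σ(formed) = 5750 − 6932 = −1182 kJ

ΔH ≈ −1182 kJ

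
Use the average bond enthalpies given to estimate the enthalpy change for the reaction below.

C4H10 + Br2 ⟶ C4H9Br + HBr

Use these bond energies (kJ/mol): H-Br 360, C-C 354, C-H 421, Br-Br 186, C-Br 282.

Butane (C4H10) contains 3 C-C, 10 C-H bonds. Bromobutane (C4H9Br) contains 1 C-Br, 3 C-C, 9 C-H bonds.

Bonds broken (reactants):
  Br-Br: 1 × 186 = 186
  C-C: 3 × 354 = 1062
  C-H: 10 × 421 = 4210
  Σ(broken) = 5458 kJ
Bonds formed (products):
  C-Br: 1 × 282 = 282
  C-C: 3 × 354 = 1062
  C-H: 9 × 421 = 3789
  H-Br: 1 × 360 = 360
  Σ(formed) = 5493 kJ
ΔH = Σ(broken) − Σ(formed) = 5458 − 5493 = −35 kJ

ΔH ≈ −35 kJ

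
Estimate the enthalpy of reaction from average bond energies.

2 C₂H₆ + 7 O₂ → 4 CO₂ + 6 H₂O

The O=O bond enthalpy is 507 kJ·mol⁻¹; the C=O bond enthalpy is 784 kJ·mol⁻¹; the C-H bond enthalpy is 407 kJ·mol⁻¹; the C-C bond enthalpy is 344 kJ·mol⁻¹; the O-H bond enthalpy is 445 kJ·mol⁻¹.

Bonds broken (reactants):
  C-C: 2 × 344 = 688
  C-H: 12 × 407 = 4884
  O=O: 7 × 507 = 3549
  Σ(broken) = 9121 kJ
Bonds formed (products):
  C=O: 8 × 784 = 6272
  O-H: 12 × 445 = 5340
  Σ(formed) = 11612 kJ
ΔH = Σ(broken) − Σ(formed) = 9121 − 11612 = −2491 kJ

ΔH ≈ −2491 kJ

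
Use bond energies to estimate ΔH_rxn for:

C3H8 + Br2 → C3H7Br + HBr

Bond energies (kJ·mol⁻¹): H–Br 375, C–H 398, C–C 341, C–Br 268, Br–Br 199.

Bonds broken (reactants):
  Br–Br: 1 × 199 = 199
  C–C: 2 × 341 = 682
  C–H: 8 × 398 = 3184
  Σ(broken) = 4065 kJ
Bonds formed (products):
  C–Br: 1 × 268 = 268
  C–C: 2 × 341 = 682
  C–H: 7 × 398 = 2786
  H–Br: 1 × 375 = 375
  Σ(formed) = 4111 kJ
ΔH = Σ(broken) − Σ(formed) = 4065 − 4111 = −46 kJ

ΔH ≈ −46 kJ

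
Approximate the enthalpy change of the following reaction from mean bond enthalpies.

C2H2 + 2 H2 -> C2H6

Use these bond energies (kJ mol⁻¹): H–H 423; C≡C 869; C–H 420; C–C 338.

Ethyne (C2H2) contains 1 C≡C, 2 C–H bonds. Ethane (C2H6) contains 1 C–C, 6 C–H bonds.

ΔH ≈ −303 kJ

Bonds broken (reactants):
  C≡C: 1 × 869 = 869
  C–H: 2 × 420 = 840
  H–H: 2 × 423 = 846
  Σ(broken) = 2555 kJ
Bonds formed (products):
  C–C: 1 × 338 = 338
  C–H: 6 × 420 = 2520
  Σ(formed) = 2858 kJ
ΔH = Σ(broken) − Σ(formed) = 2555 − 2858 = −303 kJ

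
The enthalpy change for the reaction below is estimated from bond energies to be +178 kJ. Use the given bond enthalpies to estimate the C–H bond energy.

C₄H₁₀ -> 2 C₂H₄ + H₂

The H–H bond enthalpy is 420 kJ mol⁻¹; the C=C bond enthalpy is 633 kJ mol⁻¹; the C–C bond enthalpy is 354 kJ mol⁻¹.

Let D be the C–H bond energy.
Σ(broken) = 3×354 + 10×D = 1062 + 10D
Σ(formed) = 8×D + 2×633 + 1×420 = 1686 + 8D
ΔH = Σ(broken) − Σ(formed) = (1062 + 10D) − (1686 + 8D) = −624 + 2D
Setting this equal to +178 kJ gives 2D = 802, so D = 401 kJ/mol.

D(C–H) ≈ 401 kJ/mol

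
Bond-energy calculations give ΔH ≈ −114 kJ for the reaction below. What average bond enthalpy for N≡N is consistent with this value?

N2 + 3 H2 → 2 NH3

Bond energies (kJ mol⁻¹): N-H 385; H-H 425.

D(N≡N) ≈ 921 kJ/mol

Let D be the N≡N bond energy.
Σ(broken) = 3×425 + 1×D = 1275 + D
Σ(formed) = 6×385 = 2310
ΔH = Σ(broken) − Σ(formed) = (1275 + D) − (2310) = −1035 + D
Setting this equal to −114 kJ gives D = 921 kJ/mol.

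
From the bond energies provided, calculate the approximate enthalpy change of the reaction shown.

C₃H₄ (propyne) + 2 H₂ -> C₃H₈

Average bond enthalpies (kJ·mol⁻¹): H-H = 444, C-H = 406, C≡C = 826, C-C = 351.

ΔH ≈ −261 kJ

Bonds broken (reactants):
  C≡C: 1 × 826 = 826
  C-C: 1 × 351 = 351
  C-H: 4 × 406 = 1624
  H-H: 2 × 444 = 888
  Σ(broken) = 3689 kJ
Bonds formed (products):
  C-C: 2 × 351 = 702
  C-H: 8 × 406 = 3248
  Σ(formed) = 3950 kJ
ΔH = Σ(broken) − Σ(formed) = 3689 − 3950 = −261 kJ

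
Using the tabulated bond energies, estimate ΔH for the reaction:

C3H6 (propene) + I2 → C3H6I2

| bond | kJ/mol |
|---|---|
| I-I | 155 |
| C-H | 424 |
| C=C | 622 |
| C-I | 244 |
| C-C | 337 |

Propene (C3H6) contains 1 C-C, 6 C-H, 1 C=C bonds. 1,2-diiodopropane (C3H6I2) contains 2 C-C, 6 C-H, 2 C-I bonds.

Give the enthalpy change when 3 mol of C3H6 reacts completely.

ΔH = −144 kJ

Bonds broken (reactants):
  C-C: 1 × 337 = 337
  C-H: 6 × 424 = 2544
  C=C: 1 × 622 = 622
  I-I: 1 × 155 = 155
  Σ(broken) = 3658 kJ
Bonds formed (products):
  C-C: 2 × 337 = 674
  C-H: 6 × 424 = 2544
  C-I: 2 × 244 = 488
  Σ(formed) = 3706 kJ
ΔH = Σ(broken) − Σ(formed) = 3658 − 3706 = −48 kJ
For 3× the reaction as written: 3 × (−48) = −144 kJ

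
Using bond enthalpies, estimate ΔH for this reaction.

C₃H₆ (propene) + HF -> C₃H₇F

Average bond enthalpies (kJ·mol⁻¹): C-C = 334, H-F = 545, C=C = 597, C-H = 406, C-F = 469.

Bonds broken (reactants):
  C-C: 1 × 334 = 334
  C-H: 6 × 406 = 2436
  C=C: 1 × 597 = 597
  H-F: 1 × 545 = 545
  Σ(broken) = 3912 kJ
Bonds formed (products):
  C-C: 2 × 334 = 668
  C-F: 1 × 469 = 469
  C-H: 7 × 406 = 2842
  Σ(formed) = 3979 kJ
ΔH = Σ(broken) − Σ(formed) = 3912 − 3979 = −67 kJ

ΔH ≈ −67 kJ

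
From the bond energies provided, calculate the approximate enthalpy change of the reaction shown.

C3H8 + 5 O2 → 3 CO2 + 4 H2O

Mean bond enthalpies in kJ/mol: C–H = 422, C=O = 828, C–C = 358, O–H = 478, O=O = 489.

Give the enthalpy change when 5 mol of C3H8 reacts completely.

Bonds broken (reactants):
  C–C: 2 × 358 = 716
  C–H: 8 × 422 = 3376
  O=O: 5 × 489 = 2445
  Σ(broken) = 6537 kJ
Bonds formed (products):
  C=O: 6 × 828 = 4968
  O–H: 8 × 478 = 3824
  Σ(formed) = 8792 kJ
ΔH = Σ(broken) − Σ(formed) = 6537 − 8792 = −2255 kJ
For 5× the reaction as written: 5 × (−2255) = −11275 kJ

ΔH = −11275 kJ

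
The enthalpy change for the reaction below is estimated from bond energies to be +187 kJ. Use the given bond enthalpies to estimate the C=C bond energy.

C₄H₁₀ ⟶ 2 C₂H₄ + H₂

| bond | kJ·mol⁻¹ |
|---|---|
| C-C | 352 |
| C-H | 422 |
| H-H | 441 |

D(C=C) ≈ 636 kJ/mol

Let D be the C=C bond energy.
Σ(broken) = 3×352 + 10×422 = 5276
Σ(formed) = 8×422 + 2×D + 1×441 = 3817 + 2D
ΔH = Σ(broken) − Σ(formed) = (5276) − (3817 + 2D) = +1459 − 2D
Setting this equal to +187 kJ gives 2D = 1272, so D = 636 kJ/mol.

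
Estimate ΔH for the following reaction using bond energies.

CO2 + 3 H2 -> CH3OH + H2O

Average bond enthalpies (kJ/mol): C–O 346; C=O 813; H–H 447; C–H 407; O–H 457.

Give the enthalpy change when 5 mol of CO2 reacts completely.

Bonds broken (reactants):
  C=O: 2 × 813 = 1626
  H–H: 3 × 447 = 1341
  Σ(broken) = 2967 kJ
Bonds formed (products):
  C–H: 3 × 407 = 1221
  C–O: 1 × 346 = 346
  O–H: 3 × 457 = 1371
  Σ(formed) = 2938 kJ
ΔH = Σ(broken) − Σ(formed) = 2967 − 2938 = +29 kJ
For 5× the reaction as written: 5 × (+29) = +145 kJ

ΔH = +145 kJ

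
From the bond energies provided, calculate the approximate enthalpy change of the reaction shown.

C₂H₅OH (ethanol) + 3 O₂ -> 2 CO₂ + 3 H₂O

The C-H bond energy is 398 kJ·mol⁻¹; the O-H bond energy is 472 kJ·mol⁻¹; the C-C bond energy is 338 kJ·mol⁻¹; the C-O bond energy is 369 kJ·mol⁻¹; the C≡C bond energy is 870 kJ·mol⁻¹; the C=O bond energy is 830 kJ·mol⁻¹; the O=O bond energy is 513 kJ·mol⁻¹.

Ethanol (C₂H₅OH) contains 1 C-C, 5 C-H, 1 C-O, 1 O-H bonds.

Bonds broken (reactants):
  C-C: 1 × 338 = 338
  C-H: 5 × 398 = 1990
  C-O: 1 × 369 = 369
  O-H: 1 × 472 = 472
  O=O: 3 × 513 = 1539
  Σ(broken) = 4708 kJ
Bonds formed (products):
  C=O: 4 × 830 = 3320
  O-H: 6 × 472 = 2832
  Σ(formed) = 6152 kJ
ΔH = Σ(broken) − Σ(formed) = 4708 − 6152 = −1444 kJ

ΔH ≈ −1444 kJ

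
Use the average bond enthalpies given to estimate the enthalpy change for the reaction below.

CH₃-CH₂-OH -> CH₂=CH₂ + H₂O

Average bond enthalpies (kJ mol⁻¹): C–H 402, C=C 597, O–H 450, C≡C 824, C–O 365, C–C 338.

Bonds broken (reactants):
  C–C: 1 × 338 = 338
  C–H: 5 × 402 = 2010
  C–O: 1 × 365 = 365
  O–H: 1 × 450 = 450
  Σ(broken) = 3163 kJ
Bonds formed (products):
  C–H: 4 × 402 = 1608
  C=C: 1 × 597 = 597
  O–H: 2 × 450 = 900
  Σ(formed) = 3105 kJ
ΔH = Σ(broken) − Σ(formed) = 3163 − 3105 = +58 kJ

ΔH ≈ +58 kJ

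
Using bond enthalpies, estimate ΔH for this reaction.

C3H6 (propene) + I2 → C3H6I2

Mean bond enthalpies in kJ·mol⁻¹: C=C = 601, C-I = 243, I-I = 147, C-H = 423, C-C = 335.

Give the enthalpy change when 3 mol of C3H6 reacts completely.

Bonds broken (reactants):
  C-C: 1 × 335 = 335
  C-H: 6 × 423 = 2538
  C=C: 1 × 601 = 601
  I-I: 1 × 147 = 147
  Σ(broken) = 3621 kJ
Bonds formed (products):
  C-C: 2 × 335 = 670
  C-H: 6 × 423 = 2538
  C-I: 2 × 243 = 486
  Σ(formed) = 3694 kJ
ΔH = Σ(broken) − Σ(formed) = 3621 − 3694 = −73 kJ
For 3× the reaction as written: 3 × (−73) = −219 kJ

ΔH = −219 kJ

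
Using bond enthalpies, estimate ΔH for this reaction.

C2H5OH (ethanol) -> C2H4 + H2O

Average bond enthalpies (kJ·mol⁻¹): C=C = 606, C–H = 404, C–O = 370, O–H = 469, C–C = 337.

Bonds broken (reactants):
  C–C: 1 × 337 = 337
  C–H: 5 × 404 = 2020
  C–O: 1 × 370 = 370
  O–H: 1 × 469 = 469
  Σ(broken) = 3196 kJ
Bonds formed (products):
  C–H: 4 × 404 = 1616
  C=C: 1 × 606 = 606
  O–H: 2 × 469 = 938
  Σ(formed) = 3160 kJ
ΔH = Σ(broken) − Σ(formed) = 3196 − 3160 = +36 kJ

ΔH ≈ +36 kJ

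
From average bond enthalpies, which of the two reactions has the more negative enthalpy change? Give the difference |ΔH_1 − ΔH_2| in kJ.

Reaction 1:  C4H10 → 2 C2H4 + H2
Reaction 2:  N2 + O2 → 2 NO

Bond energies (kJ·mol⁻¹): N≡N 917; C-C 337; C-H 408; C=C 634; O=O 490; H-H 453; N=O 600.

Reaction 1, by 101 kJ

Reaction 1:
  Bonds broken (reactants):
    C-C: 3 × 337 = 1011
    C-H: 10 × 408 = 4080
    Σ(broken) = 5091 kJ
  Bonds formed (products):
    C-H: 8 × 408 = 3264
    C=C: 2 × 634 = 1268
    H-H: 1 × 453 = 453
    Σ(formed) = 4985 kJ
  ΔH_1 = 5091 − 4985 = +106 kJ
Reaction 2:
  Bonds broken (reactants):
    N≡N: 1 × 917 = 917
    O=O: 1 × 490 = 490
    Σ(broken) = 1407 kJ
  Bonds formed (products):
    N=O: 2 × 600 = 1200
    Σ(formed) = 1200 kJ
  ΔH_2 = 1407 − 1200 = +207 kJ
ΔH_1 − ΔH_2 = −101 kJ, so reaction 1 has the more negative ΔH; |ΔH_1 − ΔH_2| = 101 kJ.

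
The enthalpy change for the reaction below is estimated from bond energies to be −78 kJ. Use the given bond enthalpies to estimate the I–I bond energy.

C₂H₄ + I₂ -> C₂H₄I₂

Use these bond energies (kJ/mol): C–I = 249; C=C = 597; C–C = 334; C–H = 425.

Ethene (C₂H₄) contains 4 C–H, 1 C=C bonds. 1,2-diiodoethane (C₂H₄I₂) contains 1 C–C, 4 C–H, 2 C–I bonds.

Let D be the I–I bond energy.
Σ(broken) = 4×425 + 1×597 + 1×D = 2297 + D
Σ(formed) = 1×334 + 4×425 + 2×249 = 2532
ΔH = Σ(broken) − Σ(formed) = (2297 + D) − (2532) = −235 + D
Setting this equal to −78 kJ gives D = 157 kJ/mol.

D(I–I) ≈ 157 kJ/mol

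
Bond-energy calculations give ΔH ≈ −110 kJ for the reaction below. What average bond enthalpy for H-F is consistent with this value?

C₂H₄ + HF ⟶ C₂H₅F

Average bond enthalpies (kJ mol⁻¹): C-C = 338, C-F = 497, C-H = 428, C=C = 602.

Let D be the H-F bond energy.
Σ(broken) = 4×428 + 1×602 + 1×D = 2314 + D
Σ(formed) = 1×338 + 1×497 + 5×428 = 2975
ΔH = Σ(broken) − Σ(formed) = (2314 + D) − (2975) = −661 + D
Setting this equal to −110 kJ gives D = 551 kJ/mol.

D(H-F) ≈ 551 kJ/mol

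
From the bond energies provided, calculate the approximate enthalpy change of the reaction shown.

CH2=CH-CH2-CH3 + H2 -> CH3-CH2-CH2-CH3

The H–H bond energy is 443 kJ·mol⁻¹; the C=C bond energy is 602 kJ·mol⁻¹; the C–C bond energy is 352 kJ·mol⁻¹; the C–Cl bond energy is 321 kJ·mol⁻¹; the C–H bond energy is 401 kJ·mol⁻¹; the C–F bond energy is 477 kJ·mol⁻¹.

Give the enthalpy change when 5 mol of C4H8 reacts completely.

Bonds broken (reactants):
  C–C: 2 × 352 = 704
  C–H: 8 × 401 = 3208
  C=C: 1 × 602 = 602
  H–H: 1 × 443 = 443
  Σ(broken) = 4957 kJ
Bonds formed (products):
  C–C: 3 × 352 = 1056
  C–H: 10 × 401 = 4010
  Σ(formed) = 5066 kJ
ΔH = Σ(broken) − Σ(formed) = 4957 − 5066 = −109 kJ
For 5× the reaction as written: 5 × (−109) = −545 kJ

ΔH = −545 kJ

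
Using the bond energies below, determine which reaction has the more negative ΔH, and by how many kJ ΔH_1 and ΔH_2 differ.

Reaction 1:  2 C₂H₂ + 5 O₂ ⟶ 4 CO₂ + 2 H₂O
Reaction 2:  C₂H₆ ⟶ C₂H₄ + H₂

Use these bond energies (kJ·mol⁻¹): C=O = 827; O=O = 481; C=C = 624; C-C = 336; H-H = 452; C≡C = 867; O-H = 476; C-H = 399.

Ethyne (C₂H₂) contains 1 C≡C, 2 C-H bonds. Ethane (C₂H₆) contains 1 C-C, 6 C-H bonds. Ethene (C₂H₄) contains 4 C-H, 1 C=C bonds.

Reaction 1, by 2843 kJ

Reaction 1:
  Bonds broken (reactants):
    C≡C: 2 × 867 = 1734
    C-H: 4 × 399 = 1596
    O=O: 5 × 481 = 2405
    Σ(broken) = 5735 kJ
  Bonds formed (products):
    C=O: 8 × 827 = 6616
    O-H: 4 × 476 = 1904
    Σ(formed) = 8520 kJ
  ΔH_1 = 5735 − 8520 = −2785 kJ
Reaction 2:
  Bonds broken (reactants):
    C-C: 1 × 336 = 336
    C-H: 6 × 399 = 2394
    Σ(broken) = 2730 kJ
  Bonds formed (products):
    C-H: 4 × 399 = 1596
    C=C: 1 × 624 = 624
    H-H: 1 × 452 = 452
    Σ(formed) = 2672 kJ
  ΔH_2 = 2730 − 2672 = +58 kJ
ΔH_1 − ΔH_2 = −2843 kJ, so reaction 1 has the more negative ΔH; |ΔH_1 − ΔH_2| = 2843 kJ.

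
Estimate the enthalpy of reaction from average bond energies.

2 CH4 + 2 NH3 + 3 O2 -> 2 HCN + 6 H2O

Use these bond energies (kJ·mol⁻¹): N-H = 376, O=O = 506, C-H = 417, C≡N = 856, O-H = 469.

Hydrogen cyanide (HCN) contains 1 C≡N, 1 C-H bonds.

ΔH ≈ −1064 kJ

Bonds broken (reactants):
  C-H: 8 × 417 = 3336
  N-H: 6 × 376 = 2256
  O=O: 3 × 506 = 1518
  Σ(broken) = 7110 kJ
Bonds formed (products):
  C≡N: 2 × 856 = 1712
  C-H: 2 × 417 = 834
  O-H: 12 × 469 = 5628
  Σ(formed) = 8174 kJ
ΔH = Σ(broken) − Σ(formed) = 7110 − 8174 = −1064 kJ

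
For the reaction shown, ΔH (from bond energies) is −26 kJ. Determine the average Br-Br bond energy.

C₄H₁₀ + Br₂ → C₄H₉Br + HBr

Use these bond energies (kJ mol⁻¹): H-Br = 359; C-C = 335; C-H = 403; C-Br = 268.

D(Br-Br) ≈ 198 kJ/mol

Let D be the Br-Br bond energy.
Σ(broken) = 1×D + 3×335 + 10×403 = 5035 + D
Σ(formed) = 1×268 + 3×335 + 9×403 + 1×359 = 5259
ΔH = Σ(broken) − Σ(formed) = (5035 + D) − (5259) = −224 + D
Setting this equal to −26 kJ gives D = 198 kJ/mol.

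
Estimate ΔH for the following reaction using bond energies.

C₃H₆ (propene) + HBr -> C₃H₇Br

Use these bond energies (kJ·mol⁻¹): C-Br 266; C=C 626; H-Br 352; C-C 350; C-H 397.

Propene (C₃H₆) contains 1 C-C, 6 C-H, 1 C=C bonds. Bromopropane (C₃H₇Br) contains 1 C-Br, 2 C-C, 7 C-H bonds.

Bonds broken (reactants):
  C-C: 1 × 350 = 350
  C-H: 6 × 397 = 2382
  C=C: 1 × 626 = 626
  H-Br: 1 × 352 = 352
  Σ(broken) = 3710 kJ
Bonds formed (products):
  C-Br: 1 × 266 = 266
  C-C: 2 × 350 = 700
  C-H: 7 × 397 = 2779
  Σ(formed) = 3745 kJ
ΔH = Σ(broken) − Σ(formed) = 3710 − 3745 = −35 kJ

ΔH ≈ −35 kJ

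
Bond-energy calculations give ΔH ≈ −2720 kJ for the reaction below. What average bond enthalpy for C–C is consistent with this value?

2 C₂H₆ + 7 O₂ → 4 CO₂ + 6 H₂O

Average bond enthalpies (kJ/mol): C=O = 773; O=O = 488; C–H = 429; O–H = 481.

Let D be the C–C bond energy.
Σ(broken) = 2×D + 12×429 + 7×488 = 8564 + 2D
Σ(formed) = 8×773 + 12×481 = 11956
ΔH = Σ(broken) − Σ(formed) = (8564 + 2D) − (11956) = −3392 + 2D
Setting this equal to −2720 kJ gives 2D = 672, so D = 336 kJ/mol.

D(C–C) ≈ 336 kJ/mol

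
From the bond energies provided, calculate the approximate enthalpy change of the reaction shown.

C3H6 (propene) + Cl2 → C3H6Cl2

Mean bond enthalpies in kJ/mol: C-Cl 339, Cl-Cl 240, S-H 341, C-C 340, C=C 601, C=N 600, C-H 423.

ΔH ≈ −177 kJ

Bonds broken (reactants):
  C-C: 1 × 340 = 340
  C-H: 6 × 423 = 2538
  C=C: 1 × 601 = 601
  Cl-Cl: 1 × 240 = 240
  Σ(broken) = 3719 kJ
Bonds formed (products):
  C-C: 2 × 340 = 680
  C-Cl: 2 × 339 = 678
  C-H: 6 × 423 = 2538
  Σ(formed) = 3896 kJ
ΔH = Σ(broken) − Σ(formed) = 3719 − 3896 = −177 kJ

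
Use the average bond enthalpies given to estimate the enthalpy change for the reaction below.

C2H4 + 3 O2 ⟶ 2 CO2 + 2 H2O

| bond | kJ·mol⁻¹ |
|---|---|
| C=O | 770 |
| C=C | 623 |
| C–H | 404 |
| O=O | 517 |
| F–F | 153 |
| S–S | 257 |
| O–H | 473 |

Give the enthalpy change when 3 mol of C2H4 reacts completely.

Bonds broken (reactants):
  C–H: 4 × 404 = 1616
  C=C: 1 × 623 = 623
  O=O: 3 × 517 = 1551
  Σ(broken) = 3790 kJ
Bonds formed (products):
  C=O: 4 × 770 = 3080
  O–H: 4 × 473 = 1892
  Σ(formed) = 4972 kJ
ΔH = Σ(broken) − Σ(formed) = 3790 − 4972 = −1182 kJ
For 3× the reaction as written: 3 × (−1182) = −3546 kJ

ΔH = −3546 kJ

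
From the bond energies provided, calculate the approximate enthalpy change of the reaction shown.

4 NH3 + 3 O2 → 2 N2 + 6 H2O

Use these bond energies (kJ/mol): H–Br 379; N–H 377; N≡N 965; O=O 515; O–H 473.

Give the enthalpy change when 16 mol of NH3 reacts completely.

ΔH = −6148 kJ

Bonds broken (reactants):
  N–H: 12 × 377 = 4524
  O=O: 3 × 515 = 1545
  Σ(broken) = 6069 kJ
Bonds formed (products):
  N≡N: 2 × 965 = 1930
  O–H: 12 × 473 = 5676
  Σ(formed) = 7606 kJ
ΔH = Σ(broken) − Σ(formed) = 6069 − 7606 = −1537 kJ
For 4× the reaction as written: 4 × (−1537) = −6148 kJ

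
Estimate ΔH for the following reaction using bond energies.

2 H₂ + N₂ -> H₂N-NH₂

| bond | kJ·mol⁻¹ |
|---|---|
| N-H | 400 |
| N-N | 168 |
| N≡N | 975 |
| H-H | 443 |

ΔH ≈ +93 kJ

Bonds broken (reactants):
  H-H: 2 × 443 = 886
  N≡N: 1 × 975 = 975
  Σ(broken) = 1861 kJ
Bonds formed (products):
  N-H: 4 × 400 = 1600
  N-N: 1 × 168 = 168
  Σ(formed) = 1768 kJ
ΔH = Σ(broken) − Σ(formed) = 1861 − 1768 = +93 kJ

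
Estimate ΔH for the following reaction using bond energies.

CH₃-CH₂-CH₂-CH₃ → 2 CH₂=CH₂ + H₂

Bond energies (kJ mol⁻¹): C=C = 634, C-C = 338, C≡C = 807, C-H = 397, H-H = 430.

Bonds broken (reactants):
  C-C: 3 × 338 = 1014
  C-H: 10 × 397 = 3970
  Σ(broken) = 4984 kJ
Bonds formed (products):
  C-H: 8 × 397 = 3176
  C=C: 2 × 634 = 1268
  H-H: 1 × 430 = 430
  Σ(formed) = 4874 kJ
ΔH = Σ(broken) − Σ(formed) = 4984 − 4874 = +110 kJ

ΔH ≈ +110 kJ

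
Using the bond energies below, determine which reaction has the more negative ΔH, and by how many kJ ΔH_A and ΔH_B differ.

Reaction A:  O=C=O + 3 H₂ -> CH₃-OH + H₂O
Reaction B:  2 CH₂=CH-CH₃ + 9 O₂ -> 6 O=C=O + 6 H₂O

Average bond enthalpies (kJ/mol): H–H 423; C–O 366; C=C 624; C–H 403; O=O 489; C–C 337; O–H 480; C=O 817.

Reaction A:
  Bonds broken (reactants):
    C=O: 2 × 817 = 1634
    H–H: 3 × 423 = 1269
    Σ(broken) = 2903 kJ
  Bonds formed (products):
    C–H: 3 × 403 = 1209
    C–O: 1 × 366 = 366
    O–H: 3 × 480 = 1440
    Σ(formed) = 3015 kJ
  ΔH_A = 2903 − 3015 = −112 kJ
Reaction B:
  Bonds broken (reactants):
    C–C: 2 × 337 = 674
    C–H: 12 × 403 = 4836
    C=C: 2 × 624 = 1248
    O=O: 9 × 489 = 4401
    Σ(broken) = 11159 kJ
  Bonds formed (products):
    C=O: 12 × 817 = 9804
    O–H: 12 × 480 = 5760
    Σ(formed) = 15564 kJ
  ΔH_B = 11159 − 15564 = −4405 kJ
ΔH_A − ΔH_B = +4293 kJ, so reaction B has the more negative ΔH; |ΔH_A − ΔH_B| = 4293 kJ.

Reaction B, by 4293 kJ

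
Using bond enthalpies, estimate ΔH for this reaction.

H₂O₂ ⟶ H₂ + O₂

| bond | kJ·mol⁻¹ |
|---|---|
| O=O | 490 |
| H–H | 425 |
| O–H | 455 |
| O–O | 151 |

Bonds broken (reactants):
  O–H: 2 × 455 = 910
  O–O: 1 × 151 = 151
  Σ(broken) = 1061 kJ
Bonds formed (products):
  H–H: 1 × 425 = 425
  O=O: 1 × 490 = 490
  Σ(formed) = 915 kJ
ΔH = Σ(broken) − Σ(formed) = 1061 − 915 = +146 kJ

ΔH ≈ +146 kJ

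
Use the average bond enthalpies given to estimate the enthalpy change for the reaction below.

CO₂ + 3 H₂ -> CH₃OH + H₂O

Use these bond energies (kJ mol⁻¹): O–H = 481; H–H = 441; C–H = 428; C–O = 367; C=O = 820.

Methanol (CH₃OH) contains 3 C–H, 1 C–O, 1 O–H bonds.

ΔH ≈ −131 kJ

Bonds broken (reactants):
  C=O: 2 × 820 = 1640
  H–H: 3 × 441 = 1323
  Σ(broken) = 2963 kJ
Bonds formed (products):
  C–H: 3 × 428 = 1284
  C–O: 1 × 367 = 367
  O–H: 3 × 481 = 1443
  Σ(formed) = 3094 kJ
ΔH = Σ(broken) − Σ(formed) = 2963 − 3094 = −131 kJ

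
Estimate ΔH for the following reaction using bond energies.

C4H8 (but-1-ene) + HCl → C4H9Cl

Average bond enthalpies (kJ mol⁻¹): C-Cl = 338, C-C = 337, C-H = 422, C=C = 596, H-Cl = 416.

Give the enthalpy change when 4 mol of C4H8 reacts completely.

Bonds broken (reactants):
  C-C: 2 × 337 = 674
  C-H: 8 × 422 = 3376
  C=C: 1 × 596 = 596
  H-Cl: 1 × 416 = 416
  Σ(broken) = 5062 kJ
Bonds formed (products):
  C-C: 3 × 337 = 1011
  C-Cl: 1 × 338 = 338
  C-H: 9 × 422 = 3798
  Σ(formed) = 5147 kJ
ΔH = Σ(broken) − Σ(formed) = 5062 − 5147 = −85 kJ
For 4× the reaction as written: 4 × (−85) = −340 kJ

ΔH = −340 kJ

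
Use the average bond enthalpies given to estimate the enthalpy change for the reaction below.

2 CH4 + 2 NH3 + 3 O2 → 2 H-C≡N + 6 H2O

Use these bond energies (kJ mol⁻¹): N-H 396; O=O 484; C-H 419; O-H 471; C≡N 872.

ΔH ≈ −1054 kJ

Bonds broken (reactants):
  C-H: 8 × 419 = 3352
  N-H: 6 × 396 = 2376
  O=O: 3 × 484 = 1452
  Σ(broken) = 7180 kJ
Bonds formed (products):
  C≡N: 2 × 872 = 1744
  C-H: 2 × 419 = 838
  O-H: 12 × 471 = 5652
  Σ(formed) = 8234 kJ
ΔH = Σ(broken) − Σ(formed) = 7180 − 8234 = −1054 kJ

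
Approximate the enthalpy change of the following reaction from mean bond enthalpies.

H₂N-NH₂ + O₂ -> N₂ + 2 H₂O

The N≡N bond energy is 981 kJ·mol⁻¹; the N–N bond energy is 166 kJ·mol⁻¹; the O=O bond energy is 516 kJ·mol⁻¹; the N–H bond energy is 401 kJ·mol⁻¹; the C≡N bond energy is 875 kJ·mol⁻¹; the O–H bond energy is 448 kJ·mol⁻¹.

ΔH ≈ −487 kJ

Bonds broken (reactants):
  N–H: 4 × 401 = 1604
  N–N: 1 × 166 = 166
  O=O: 1 × 516 = 516
  Σ(broken) = 2286 kJ
Bonds formed (products):
  N≡N: 1 × 981 = 981
  O–H: 4 × 448 = 1792
  Σ(formed) = 2773 kJ
ΔH = Σ(broken) − Σ(formed) = 2286 − 2773 = −487 kJ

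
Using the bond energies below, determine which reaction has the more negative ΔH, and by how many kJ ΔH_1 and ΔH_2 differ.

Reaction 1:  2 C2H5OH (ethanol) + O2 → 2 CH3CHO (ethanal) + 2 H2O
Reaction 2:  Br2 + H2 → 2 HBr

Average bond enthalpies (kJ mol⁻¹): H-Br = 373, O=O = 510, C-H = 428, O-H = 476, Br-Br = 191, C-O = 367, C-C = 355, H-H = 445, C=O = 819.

Reaction 1, by 380 kJ

Reaction 1:
  Bonds broken (reactants):
    C-C: 2 × 355 = 710
    C-H: 10 × 428 = 4280
    C-O: 2 × 367 = 734
    O-H: 2 × 476 = 952
    O=O: 1 × 510 = 510
    Σ(broken) = 7186 kJ
  Bonds formed (products):
    C-C: 2 × 355 = 710
    C-H: 8 × 428 = 3424
    C=O: 2 × 819 = 1638
    O-H: 4 × 476 = 1904
    Σ(formed) = 7676 kJ
  ΔH_1 = 7186 − 7676 = −490 kJ
Reaction 2:
  Bonds broken (reactants):
    Br-Br: 1 × 191 = 191
    H-H: 1 × 445 = 445
    Σ(broken) = 636 kJ
  Bonds formed (products):
    H-Br: 2 × 373 = 746
    Σ(formed) = 746 kJ
  ΔH_2 = 636 − 746 = −110 kJ
ΔH_1 − ΔH_2 = −380 kJ, so reaction 1 has the more negative ΔH; |ΔH_1 − ΔH_2| = 380 kJ.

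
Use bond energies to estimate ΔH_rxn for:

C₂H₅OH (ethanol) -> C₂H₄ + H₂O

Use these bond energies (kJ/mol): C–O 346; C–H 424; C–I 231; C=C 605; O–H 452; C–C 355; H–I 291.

Bonds broken (reactants):
  C–C: 1 × 355 = 355
  C–H: 5 × 424 = 2120
  C–O: 1 × 346 = 346
  O–H: 1 × 452 = 452
  Σ(broken) = 3273 kJ
Bonds formed (products):
  C–H: 4 × 424 = 1696
  C=C: 1 × 605 = 605
  O–H: 2 × 452 = 904
  Σ(formed) = 3205 kJ
ΔH = Σ(broken) − Σ(formed) = 3273 − 3205 = +68 kJ

ΔH ≈ +68 kJ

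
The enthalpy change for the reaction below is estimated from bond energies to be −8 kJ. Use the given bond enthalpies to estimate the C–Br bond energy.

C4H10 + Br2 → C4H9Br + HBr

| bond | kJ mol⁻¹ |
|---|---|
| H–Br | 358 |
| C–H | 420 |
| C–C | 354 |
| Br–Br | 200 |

Let D be the C–Br bond energy.
Σ(broken) = 1×200 + 3×354 + 10×420 = 5462
Σ(formed) = 1×D + 3×354 + 9×420 + 1×358 = 5200 + D
ΔH = Σ(broken) − Σ(formed) = (5462) − (5200 + D) = +262 − D
Setting this equal to −8 kJ gives D = 270 kJ/mol.

D(C–Br) ≈ 270 kJ/mol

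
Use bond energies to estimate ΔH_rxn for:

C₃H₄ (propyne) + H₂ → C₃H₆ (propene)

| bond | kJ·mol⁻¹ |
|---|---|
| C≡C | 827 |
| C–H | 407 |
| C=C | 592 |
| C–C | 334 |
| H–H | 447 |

ΔH ≈ −132 kJ

Bonds broken (reactants):
  C≡C: 1 × 827 = 827
  C–C: 1 × 334 = 334
  C–H: 4 × 407 = 1628
  H–H: 1 × 447 = 447
  Σ(broken) = 3236 kJ
Bonds formed (products):
  C–C: 1 × 334 = 334
  C–H: 6 × 407 = 2442
  C=C: 1 × 592 = 592
  Σ(formed) = 3368 kJ
ΔH = Σ(broken) − Σ(formed) = 3236 − 3368 = −132 kJ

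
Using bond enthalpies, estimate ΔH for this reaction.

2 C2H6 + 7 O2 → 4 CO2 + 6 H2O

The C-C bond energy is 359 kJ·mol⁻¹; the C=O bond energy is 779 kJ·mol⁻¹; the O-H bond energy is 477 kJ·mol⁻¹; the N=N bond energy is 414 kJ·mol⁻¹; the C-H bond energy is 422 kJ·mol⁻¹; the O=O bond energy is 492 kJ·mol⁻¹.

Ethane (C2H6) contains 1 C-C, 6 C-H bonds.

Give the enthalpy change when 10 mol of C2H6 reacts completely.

Bonds broken (reactants):
  C-C: 2 × 359 = 718
  C-H: 12 × 422 = 5064
  O=O: 7 × 492 = 3444
  Σ(broken) = 9226 kJ
Bonds formed (products):
  C=O: 8 × 779 = 6232
  O-H: 12 × 477 = 5724
  Σ(formed) = 11956 kJ
ΔH = Σ(broken) − Σ(formed) = 9226 − 11956 = −2730 kJ
For 5× the reaction as written: 5 × (−2730) = −13650 kJ

ΔH = −13650 kJ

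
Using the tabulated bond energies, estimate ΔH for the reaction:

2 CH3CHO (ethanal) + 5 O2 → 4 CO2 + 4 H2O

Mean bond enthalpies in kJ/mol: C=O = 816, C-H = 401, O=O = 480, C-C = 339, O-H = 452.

Bonds broken (reactants):
  C-C: 2 × 339 = 678
  C-H: 8 × 401 = 3208
  C=O: 2 × 816 = 1632
  O=O: 5 × 480 = 2400
  Σ(broken) = 7918 kJ
Bonds formed (products):
  C=O: 8 × 816 = 6528
  O-H: 8 × 452 = 3616
  Σ(formed) = 10144 kJ
ΔH = Σ(broken) − Σ(formed) = 7918 − 10144 = −2226 kJ

ΔH ≈ −2226 kJ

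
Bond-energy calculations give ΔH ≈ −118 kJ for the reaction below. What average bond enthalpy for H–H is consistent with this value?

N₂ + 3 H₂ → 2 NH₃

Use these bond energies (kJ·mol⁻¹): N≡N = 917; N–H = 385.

D(H–H) ≈ 425 kJ/mol

Let D be the H–H bond energy.
Σ(broken) = 3×D + 1×917 = 917 + 3D
Σ(formed) = 6×385 = 2310
ΔH = Σ(broken) − Σ(formed) = (917 + 3D) − (2310) = −1393 + 3D
Setting this equal to −118 kJ gives 3D = 1275, so D = 425 kJ/mol.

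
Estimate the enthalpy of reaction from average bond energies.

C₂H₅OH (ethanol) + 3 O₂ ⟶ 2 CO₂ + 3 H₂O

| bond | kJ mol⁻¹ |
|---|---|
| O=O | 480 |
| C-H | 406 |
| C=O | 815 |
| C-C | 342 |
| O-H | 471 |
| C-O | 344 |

Bonds broken (reactants):
  C-C: 1 × 342 = 342
  C-H: 5 × 406 = 2030
  C-O: 1 × 344 = 344
  O-H: 1 × 471 = 471
  O=O: 3 × 480 = 1440
  Σ(broken) = 4627 kJ
Bonds formed (products):
  C=O: 4 × 815 = 3260
  O-H: 6 × 471 = 2826
  Σ(formed) = 6086 kJ
ΔH = Σ(broken) − Σ(formed) = 4627 − 6086 = −1459 kJ

ΔH ≈ −1459 kJ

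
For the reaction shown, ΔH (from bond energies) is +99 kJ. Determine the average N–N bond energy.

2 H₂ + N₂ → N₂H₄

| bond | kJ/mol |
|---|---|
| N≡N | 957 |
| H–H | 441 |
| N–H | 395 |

D(N–N) ≈ 160 kJ/mol

Let D be the N–N bond energy.
Σ(broken) = 2×441 + 1×957 = 1839
Σ(formed) = 4×395 + 1×D = 1580 + D
ΔH = Σ(broken) − Σ(formed) = (1839) − (1580 + D) = +259 − D
Setting this equal to +99 kJ gives D = 160 kJ/mol.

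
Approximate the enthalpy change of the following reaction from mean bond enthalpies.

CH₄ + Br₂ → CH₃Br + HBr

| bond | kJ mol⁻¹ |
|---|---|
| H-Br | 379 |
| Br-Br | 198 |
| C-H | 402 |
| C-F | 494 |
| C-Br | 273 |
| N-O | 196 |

ΔH ≈ −52 kJ

Bonds broken (reactants):
  Br-Br: 1 × 198 = 198
  C-H: 4 × 402 = 1608
  Σ(broken) = 1806 kJ
Bonds formed (products):
  C-Br: 1 × 273 = 273
  C-H: 3 × 402 = 1206
  H-Br: 1 × 379 = 379
  Σ(formed) = 1858 kJ
ΔH = Σ(broken) − Σ(formed) = 1806 − 1858 = −52 kJ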